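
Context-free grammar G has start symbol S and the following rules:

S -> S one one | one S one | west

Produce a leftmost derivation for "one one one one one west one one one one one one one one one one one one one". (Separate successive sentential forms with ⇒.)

S ⇒ one S one   [S -> one S one]
one S one ⇒ one S one one one   [S -> S one one]
one S one one one ⇒ one S one one one one one   [S -> S one one]
one S one one one one one ⇒ one one S one one one one one one   [S -> one S one]
one one S one one one one one one ⇒ one one one S one one one one one one one   [S -> one S one]
one one one S one one one one one one one ⇒ one one one one S one one one one one one one one   [S -> one S one]
one one one one S one one one one one one one one ⇒ one one one one S one one one one one one one one one one   [S -> S one one]
one one one one S one one one one one one one one one one ⇒ one one one one one S one one one one one one one one one one one   [S -> one S one]
one one one one one S one one one one one one one one one one one ⇒ one one one one one S one one one one one one one one one one one one one   [S -> S one one]
one one one one one S one one one one one one one one one one one one one ⇒ one one one one one west one one one one one one one one one one one one one   [S -> west]

S ⇒ one S one ⇒ one S one one one ⇒ one S one one one one one ⇒ one one S one one one one one one ⇒ one one one S one one one one one one one ⇒ one one one one S one one one one one one one one ⇒ one one one one S one one one one one one one one one one ⇒ one one one one one S one one one one one one one one one one one ⇒ one one one one one S one one one one one one one one one one one one one ⇒ one one one one one west one one one one one one one one one one one one one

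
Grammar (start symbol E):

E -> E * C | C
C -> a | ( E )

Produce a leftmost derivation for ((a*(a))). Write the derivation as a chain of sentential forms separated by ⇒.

E ⇒ C   [E -> C]
C ⇒ (E)   [C -> ( E )]
(E) ⇒ (C)   [E -> C]
(C) ⇒ ((E))   [C -> ( E )]
((E)) ⇒ ((E*C))   [E -> E * C]
((E*C)) ⇒ ((C*C))   [E -> C]
((C*C)) ⇒ ((a*C))   [C -> a]
((a*C)) ⇒ ((a*(E)))   [C -> ( E )]
((a*(E))) ⇒ ((a*(C)))   [E -> C]
((a*(C))) ⇒ ((a*(a)))   [C -> a]

E⇒C⇒(E)⇒(C)⇒((E))⇒((E*C))⇒((C*C))⇒((a*C))⇒((a*(E)))⇒((a*(C)))⇒((a*(a)))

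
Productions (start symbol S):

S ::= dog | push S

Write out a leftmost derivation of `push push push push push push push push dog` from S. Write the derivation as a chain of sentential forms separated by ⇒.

S ⇒ push S ⇒ push push S ⇒ push push push S ⇒ push push push push S ⇒ push push push push push S ⇒ push push push push push push S ⇒ push push push push push push push S ⇒ push push push push push push push push S ⇒ push push push push push push push push dog

S ⇒ push S   [S ::= push S]
push S ⇒ push push S   [S ::= push S]
push push S ⇒ push push push S   [S ::= push S]
push push push S ⇒ push push push push S   [S ::= push S]
push push push push S ⇒ push push push push push S   [S ::= push S]
push push push push push S ⇒ push push push push push push S   [S ::= push S]
push push push push push push S ⇒ push push push push push push push S   [S ::= push S]
push push push push push push push S ⇒ push push push push push push push push S   [S ::= push S]
push push push push push push push push S ⇒ push push push push push push push push dog   [S ::= dog]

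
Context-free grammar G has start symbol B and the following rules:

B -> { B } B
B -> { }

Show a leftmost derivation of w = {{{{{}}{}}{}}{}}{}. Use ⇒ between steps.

B ⇒ {B}B   [B -> { B } B]
{B}B ⇒ {{B}B}B   [B -> { B } B]
{{B}B}B ⇒ {{{B}B}B}B   [B -> { B } B]
{{{B}B}B}B ⇒ {{{{B}B}B}B}B   [B -> { B } B]
{{{{B}B}B}B}B ⇒ {{{{{}}B}B}B}B   [B -> { }]
{{{{{}}B}B}B}B ⇒ {{{{{}}{}}B}B}B   [B -> { }]
{{{{{}}{}}B}B}B ⇒ {{{{{}}{}}{}}B}B   [B -> { }]
{{{{{}}{}}{}}B}B ⇒ {{{{{}}{}}{}}{}}B   [B -> { }]
{{{{{}}{}}{}}{}}B ⇒ {{{{{}}{}}{}}{}}{}   [B -> { }]

B⇒{B}B⇒{{B}B}B⇒{{{B}B}B}B⇒{{{{B}B}B}B}B⇒{{{{{}}B}B}B}B⇒{{{{{}}{}}B}B}B⇒{{{{{}}{}}{}}B}B⇒{{{{{}}{}}{}}{}}B⇒{{{{{}}{}}{}}{}}{}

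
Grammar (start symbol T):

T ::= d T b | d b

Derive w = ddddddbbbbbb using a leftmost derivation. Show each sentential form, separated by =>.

T => dTb => ddTbb => dddTbbb => ddddTbbbb => dddddTbbbbb => ddddddbbbbbb

T => dTb   [T ::= d T b]
dTb => ddTbb   [T ::= d T b]
ddTbb => dddTbbb   [T ::= d T b]
dddTbbb => ddddTbbbb   [T ::= d T b]
ddddTbbbb => dddddTbbbbb   [T ::= d T b]
dddddTbbbbb => ddddddbbbbbb   [T ::= d b]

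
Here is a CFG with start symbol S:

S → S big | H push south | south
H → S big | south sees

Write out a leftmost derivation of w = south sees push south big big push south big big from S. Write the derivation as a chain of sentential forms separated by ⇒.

S ⇒ S big   [S → S big]
S big ⇒ S big big   [S → S big]
S big big ⇒ H push south big big   [S → H push south]
H push south big big ⇒ S big push south big big   [H → S big]
S big push south big big ⇒ S big big push south big big   [S → S big]
S big big push south big big ⇒ H push south big big push south big big   [S → H push south]
H push south big big push south big big ⇒ south sees push south big big push south big big   [H → south sees]

S ⇒ S big ⇒ S big big ⇒ H push south big big ⇒ S big push south big big ⇒ S big big push south big big ⇒ H push south big big push south big big ⇒ south sees push south big big push south big big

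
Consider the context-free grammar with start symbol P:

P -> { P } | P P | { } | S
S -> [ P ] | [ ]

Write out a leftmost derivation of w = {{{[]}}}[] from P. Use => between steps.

P => PP => {P}P => {{P}}P => {{{P}}}P => {{{S}}}P => {{{[]}}}P => {{{[]}}}S => {{{[]}}}[]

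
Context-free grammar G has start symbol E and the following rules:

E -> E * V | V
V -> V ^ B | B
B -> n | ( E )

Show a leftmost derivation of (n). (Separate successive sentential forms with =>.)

E => V   [E -> V]
V => B   [V -> B]
B => (E)   [B -> ( E )]
(E) => (V)   [E -> V]
(V) => (B)   [V -> B]
(B) => (n)   [B -> n]

E=>V=>B=>(E)=>(V)=>(B)=>(n)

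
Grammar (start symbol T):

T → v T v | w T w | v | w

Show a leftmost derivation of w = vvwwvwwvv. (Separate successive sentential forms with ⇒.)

T⇒vTv⇒vvTvv⇒vvwTwvv⇒vvwwTwwvv⇒vvwwvwwvv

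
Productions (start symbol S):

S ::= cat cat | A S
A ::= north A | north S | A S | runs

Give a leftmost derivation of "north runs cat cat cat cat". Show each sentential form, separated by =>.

S => A S   [S ::= A S]
A S => north A S   [A ::= north A]
north A S => north A S S   [A ::= A S]
north A S S => north runs S S   [A ::= runs]
north runs S S => north runs cat cat S   [S ::= cat cat]
north runs cat cat S => north runs cat cat cat cat   [S ::= cat cat]

S => A S => north A S => north A S S => north runs S S => north runs cat cat S => north runs cat cat cat cat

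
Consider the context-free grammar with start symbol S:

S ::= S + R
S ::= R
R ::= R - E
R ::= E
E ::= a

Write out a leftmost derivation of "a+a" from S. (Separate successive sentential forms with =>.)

S=>S+R=>R+R=>E+R=>a+R=>a+E=>a+a

S => S+R   [S ::= S + R]
S+R => R+R   [S ::= R]
R+R => E+R   [R ::= E]
E+R => a+R   [E ::= a]
a+R => a+E   [R ::= E]
a+E => a+a   [E ::= a]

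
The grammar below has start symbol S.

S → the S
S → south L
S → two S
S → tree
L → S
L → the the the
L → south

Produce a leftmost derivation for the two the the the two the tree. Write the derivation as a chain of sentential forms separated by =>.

S => the S   [S → the S]
the S => the two S   [S → two S]
the two S => the two the S   [S → the S]
the two the S => the two the the S   [S → the S]
the two the the S => the two the the the S   [S → the S]
the two the the the S => the two the the the two S   [S → two S]
the two the the the two S => the two the the the two the S   [S → the S]
the two the the the two the S => the two the the the two the tree   [S → tree]

S => the S => the two S => the two the S => the two the the S => the two the the the S => the two the the the two S => the two the the the two the S => the two the the the two the tree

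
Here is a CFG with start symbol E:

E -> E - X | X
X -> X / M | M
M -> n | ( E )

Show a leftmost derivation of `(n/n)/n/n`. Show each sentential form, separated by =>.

E => X   [E -> X]
X => X/M   [X -> X / M]
X/M => X/M/M   [X -> X / M]
X/M/M => M/M/M   [X -> M]
M/M/M => (E)/M/M   [M -> ( E )]
(E)/M/M => (X)/M/M   [E -> X]
(X)/M/M => (X/M)/M/M   [X -> X / M]
(X/M)/M/M => (M/M)/M/M   [X -> M]
(M/M)/M/M => (n/M)/M/M   [M -> n]
(n/M)/M/M => (n/n)/M/M   [M -> n]
(n/n)/M/M => (n/n)/n/M   [M -> n]
(n/n)/n/M => (n/n)/n/n   [M -> n]

E => X => X/M => X/M/M => M/M/M => (E)/M/M => (X)/M/M => (X/M)/M/M => (M/M)/M/M => (n/M)/M/M => (n/n)/M/M => (n/n)/n/M => (n/n)/n/n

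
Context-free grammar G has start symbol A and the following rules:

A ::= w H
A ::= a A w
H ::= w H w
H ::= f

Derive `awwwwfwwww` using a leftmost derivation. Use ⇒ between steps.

A⇒aAw⇒awHw⇒awwHww⇒awwwHwww⇒awwwwHwwww⇒awwwwfwwww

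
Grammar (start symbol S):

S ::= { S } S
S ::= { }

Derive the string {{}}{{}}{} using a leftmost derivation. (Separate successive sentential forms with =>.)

S => {S}S => {{}}S => {{}}{S}S => {{}}{{}}S => {{}}{{}}{}

S => {S}S   [S ::= { S } S]
{S}S => {{}}S   [S ::= { }]
{{}}S => {{}}{S}S   [S ::= { S } S]
{{}}{S}S => {{}}{{}}S   [S ::= { }]
{{}}{{}}S => {{}}{{}}{}   [S ::= { }]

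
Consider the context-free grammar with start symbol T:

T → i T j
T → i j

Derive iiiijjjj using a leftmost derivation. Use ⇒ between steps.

T ⇒ iTj ⇒ iiTjj ⇒ iiiTjjj ⇒ iiiijjjj

T ⇒ iTj   [T → i T j]
iTj ⇒ iiTjj   [T → i T j]
iiTjj ⇒ iiiTjjj   [T → i T j]
iiiTjjj ⇒ iiiijjjj   [T → i j]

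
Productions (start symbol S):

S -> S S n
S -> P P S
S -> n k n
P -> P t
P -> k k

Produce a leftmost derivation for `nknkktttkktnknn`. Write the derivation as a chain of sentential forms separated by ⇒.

S⇒SSn⇒nknSn⇒nknPPSn⇒nknPtPSn⇒nknPttPSn⇒nknPtttPSn⇒nknkktttPSn⇒nknkktttPtSn⇒nknkktttkktSn⇒nknkktttkktnknn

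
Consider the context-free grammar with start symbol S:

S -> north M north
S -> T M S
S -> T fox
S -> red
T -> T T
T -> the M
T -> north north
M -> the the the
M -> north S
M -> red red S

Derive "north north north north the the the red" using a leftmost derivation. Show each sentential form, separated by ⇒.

S ⇒ T M S ⇒ T T M S ⇒ north north T M S ⇒ north north north north M S ⇒ north north north north the the the S ⇒ north north north north the the the red

S ⇒ T M S   [S -> T M S]
T M S ⇒ T T M S   [T -> T T]
T T M S ⇒ north north T M S   [T -> north north]
north north T M S ⇒ north north north north M S   [T -> north north]
north north north north M S ⇒ north north north north the the the S   [M -> the the the]
north north north north the the the S ⇒ north north north north the the the red   [S -> red]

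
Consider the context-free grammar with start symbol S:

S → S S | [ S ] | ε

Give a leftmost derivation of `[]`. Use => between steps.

S => SS => [S]S => []S => []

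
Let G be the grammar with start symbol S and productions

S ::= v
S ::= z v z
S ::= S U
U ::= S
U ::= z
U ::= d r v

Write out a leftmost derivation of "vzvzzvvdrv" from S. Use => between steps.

S => SU => SUU => SUUU => vUUU => vSUU => vzvzUU => vzvzzU => vzvzzS => vzvzzSU => vzvzzvU => vzvzzvS => vzvzzvSU => vzvzzvvU => vzvzzvvdrv

S => SU   [S ::= S U]
SU => SUU   [S ::= S U]
SUU => SUUU   [S ::= S U]
SUUU => vUUU   [S ::= v]
vUUU => vSUU   [U ::= S]
vSUU => vzvzUU   [S ::= z v z]
vzvzUU => vzvzzU   [U ::= z]
vzvzzU => vzvzzS   [U ::= S]
vzvzzS => vzvzzSU   [S ::= S U]
vzvzzSU => vzvzzvU   [S ::= v]
vzvzzvU => vzvzzvS   [U ::= S]
vzvzzvS => vzvzzvSU   [S ::= S U]
vzvzzvSU => vzvzzvvU   [S ::= v]
vzvzzvvU => vzvzzvvdrv   [U ::= d r v]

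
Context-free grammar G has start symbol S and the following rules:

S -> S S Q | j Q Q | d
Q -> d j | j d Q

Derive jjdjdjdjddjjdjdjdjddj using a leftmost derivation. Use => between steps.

S => jQQ   [S -> j Q Q]
jQQ => jjdQQ   [Q -> j d Q]
jjdQQ => jjdjdQQ   [Q -> j d Q]
jjdjdQQ => jjdjdjdQQ   [Q -> j d Q]
jjdjdjdQQ => jjdjdjdjdQQ   [Q -> j d Q]
jjdjdjdjdQQ => jjdjdjdjddjQ   [Q -> d j]
jjdjdjdjddjQ => jjdjdjdjddjjdQ   [Q -> j d Q]
jjdjdjdjddjjdQ => jjdjdjdjddjjdjdQ   [Q -> j d Q]
jjdjdjdjddjjdjdQ => jjdjdjdjddjjdjdjdQ   [Q -> j d Q]
jjdjdjdjddjjdjdjdQ => jjdjdjdjddjjdjdjdjdQ   [Q -> j d Q]
jjdjdjdjddjjdjdjdjdQ => jjdjdjdjddjjdjdjdjddj   [Q -> d j]

S => jQQ => jjdQQ => jjdjdQQ => jjdjdjdQQ => jjdjdjdjdQQ => jjdjdjdjddjQ => jjdjdjdjddjjdQ => jjdjdjdjddjjdjdQ => jjdjdjdjddjjdjdjdQ => jjdjdjdjddjjdjdjdjdQ => jjdjdjdjddjjdjdjdjddj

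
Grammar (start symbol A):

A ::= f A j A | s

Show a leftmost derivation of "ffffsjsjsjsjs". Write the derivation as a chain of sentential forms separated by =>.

A => fAjA => ffAjAjA => fffAjAjAjA => ffffAjAjAjAjA => ffffsjAjAjAjA => ffffsjsjAjAjA => ffffsjsjsjAjA => ffffsjsjsjsjA => ffffsjsjsjsjs

A => fAjA   [A ::= f A j A]
fAjA => ffAjAjA   [A ::= f A j A]
ffAjAjA => fffAjAjAjA   [A ::= f A j A]
fffAjAjAjA => ffffAjAjAjAjA   [A ::= f A j A]
ffffAjAjAjAjA => ffffsjAjAjAjA   [A ::= s]
ffffsjAjAjAjA => ffffsjsjAjAjA   [A ::= s]
ffffsjsjAjAjA => ffffsjsjsjAjA   [A ::= s]
ffffsjsjsjAjA => ffffsjsjsjsjA   [A ::= s]
ffffsjsjsjsjA => ffffsjsjsjsjs   [A ::= s]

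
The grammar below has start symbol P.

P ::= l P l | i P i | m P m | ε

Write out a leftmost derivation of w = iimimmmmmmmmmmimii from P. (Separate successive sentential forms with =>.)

P => iPi => iiPii => iimPmii => iimiPimii => iimimPmimii => iimimmPmmimii => iimimmmPmmmimii => iimimmmmPmmmmimii => iimimmmmmPmmmmmimii => iimimmmmmmmmmmimii

P => iPi   [P ::= i P i]
iPi => iiPii   [P ::= i P i]
iiPii => iimPmii   [P ::= m P m]
iimPmii => iimiPimii   [P ::= i P i]
iimiPimii => iimimPmimii   [P ::= m P m]
iimimPmimii => iimimmPmmimii   [P ::= m P m]
iimimmPmmimii => iimimmmPmmmimii   [P ::= m P m]
iimimmmPmmmimii => iimimmmmPmmmmimii   [P ::= m P m]
iimimmmmPmmmmimii => iimimmmmmPmmmmmimii   [P ::= m P m]
iimimmmmmPmmmmmimii => iimimmmmmmmmmmimii   [P ::= ε]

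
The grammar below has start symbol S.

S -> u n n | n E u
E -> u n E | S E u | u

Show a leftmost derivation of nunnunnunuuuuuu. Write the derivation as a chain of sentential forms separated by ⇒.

S ⇒ nEu   [S -> n E u]
nEu ⇒ nunEu   [E -> u n E]
nunEu ⇒ nunSEuu   [E -> S E u]
nunSEuu ⇒ nunnEuEuu   [S -> n E u]
nunnEuEuu ⇒ nunnSEuuEuu   [E -> S E u]
nunnSEuuEuu ⇒ nunnunnEuuEuu   [S -> u n n]
nunnunnEuuEuu ⇒ nunnunnunEuuEuu   [E -> u n E]
nunnunnunEuuEuu ⇒ nunnunnunuuuEuu   [E -> u]
nunnunnunuuuEuu ⇒ nunnunnunuuuuuu   [E -> u]

S ⇒ nEu ⇒ nunEu ⇒ nunSEuu ⇒ nunnEuEuu ⇒ nunnSEuuEuu ⇒ nunnunnEuuEuu ⇒ nunnunnunEuuEuu ⇒ nunnunnunuuuEuu ⇒ nunnunnunuuuuuu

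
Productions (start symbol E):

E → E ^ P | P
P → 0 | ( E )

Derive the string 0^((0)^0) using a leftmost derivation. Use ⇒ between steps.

E ⇒ E^P ⇒ P^P ⇒ 0^P ⇒ 0^(E) ⇒ 0^(E^P) ⇒ 0^(P^P) ⇒ 0^((E)^P) ⇒ 0^((P)^P) ⇒ 0^((0)^P) ⇒ 0^((0)^0)

E ⇒ E^P   [E → E ^ P]
E^P ⇒ P^P   [E → P]
P^P ⇒ 0^P   [P → 0]
0^P ⇒ 0^(E)   [P → ( E )]
0^(E) ⇒ 0^(E^P)   [E → E ^ P]
0^(E^P) ⇒ 0^(P^P)   [E → P]
0^(P^P) ⇒ 0^((E)^P)   [P → ( E )]
0^((E)^P) ⇒ 0^((P)^P)   [E → P]
0^((P)^P) ⇒ 0^((0)^P)   [P → 0]
0^((0)^P) ⇒ 0^((0)^0)   [P → 0]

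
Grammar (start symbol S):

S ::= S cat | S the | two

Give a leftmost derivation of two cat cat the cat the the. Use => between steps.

S => S the => S the the => S cat the the => S the cat the the => S cat the cat the the => S cat cat the cat the the => two cat cat the cat the the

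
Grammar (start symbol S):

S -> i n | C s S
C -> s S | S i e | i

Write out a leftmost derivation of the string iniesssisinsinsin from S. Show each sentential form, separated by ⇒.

S ⇒ CsS   [S -> C s S]
CsS ⇒ SiesS   [C -> S i e]
SiesS ⇒ iniesS   [S -> i n]
iniesS ⇒ iniesCsS   [S -> C s S]
iniesCsS ⇒ iniessSsS   [C -> s S]
iniessSsS ⇒ iniessCsSsS   [S -> C s S]
iniessCsSsS ⇒ iniesssSsSsS   [C -> s S]
iniesssSsSsS ⇒ iniesssCsSsSsS   [S -> C s S]
iniesssCsSsSsS ⇒ iniesssisSsSsS   [C -> i]
iniesssisSsSsS ⇒ iniesssisinsSsS   [S -> i n]
iniesssisinsSsS ⇒ iniesssisinsinsS   [S -> i n]
iniesssisinsinsS ⇒ iniesssisinsinsin   [S -> i n]

S ⇒ CsS ⇒ SiesS ⇒ iniesS ⇒ iniesCsS ⇒ iniessSsS ⇒ iniessCsSsS ⇒ iniesssSsSsS ⇒ iniesssCsSsSsS ⇒ iniesssisSsSsS ⇒ iniesssisinsSsS ⇒ iniesssisinsinsS ⇒ iniesssisinsinsin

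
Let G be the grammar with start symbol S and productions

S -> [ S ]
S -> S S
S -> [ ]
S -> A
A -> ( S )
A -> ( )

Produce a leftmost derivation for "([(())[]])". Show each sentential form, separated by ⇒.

S ⇒ A   [S -> A]
A ⇒ (S)   [A -> ( S )]
(S) ⇒ ([S])   [S -> [ S ]]
([S]) ⇒ ([SS])   [S -> S S]
([SS]) ⇒ ([AS])   [S -> A]
([AS]) ⇒ ([(S)S])   [A -> ( S )]
([(S)S]) ⇒ ([(A)S])   [S -> A]
([(A)S]) ⇒ ([(())S])   [A -> ( )]
([(())S]) ⇒ ([(())[]])   [S -> [ ]]

S ⇒ A ⇒ (S) ⇒ ([S]) ⇒ ([SS]) ⇒ ([AS]) ⇒ ([(S)S]) ⇒ ([(A)S]) ⇒ ([(())S]) ⇒ ([(())[]])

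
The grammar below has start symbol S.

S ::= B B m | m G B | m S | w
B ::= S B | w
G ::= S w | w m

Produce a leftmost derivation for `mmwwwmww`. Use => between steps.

S => mGB => mSwB => mmSwB => mmBBmwB => mmSBBmwB => mmwBBmwB => mmwwBmwB => mmwwwmwB => mmwwwmww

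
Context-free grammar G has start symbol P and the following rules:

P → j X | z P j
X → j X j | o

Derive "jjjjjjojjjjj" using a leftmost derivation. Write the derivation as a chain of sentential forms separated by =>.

P => jX => jjXj => jjjXjj => jjjjXjjj => jjjjjXjjjj => jjjjjjXjjjjj => jjjjjjojjjjj

P => jX   [P → j X]
jX => jjXj   [X → j X j]
jjXj => jjjXjj   [X → j X j]
jjjXjj => jjjjXjjj   [X → j X j]
jjjjXjjj => jjjjjXjjjj   [X → j X j]
jjjjjXjjjj => jjjjjjXjjjjj   [X → j X j]
jjjjjjXjjjjj => jjjjjjojjjjj   [X → o]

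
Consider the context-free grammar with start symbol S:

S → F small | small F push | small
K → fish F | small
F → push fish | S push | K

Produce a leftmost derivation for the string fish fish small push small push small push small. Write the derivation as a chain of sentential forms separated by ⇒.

S ⇒ F small ⇒ K small ⇒ fish F small ⇒ fish S push small ⇒ fish F small push small ⇒ fish K small push small ⇒ fish fish F small push small ⇒ fish fish S push small push small ⇒ fish fish F small push small push small ⇒ fish fish S push small push small push small ⇒ fish fish small push small push small push small

S ⇒ F small   [S → F small]
F small ⇒ K small   [F → K]
K small ⇒ fish F small   [K → fish F]
fish F small ⇒ fish S push small   [F → S push]
fish S push small ⇒ fish F small push small   [S → F small]
fish F small push small ⇒ fish K small push small   [F → K]
fish K small push small ⇒ fish fish F small push small   [K → fish F]
fish fish F small push small ⇒ fish fish S push small push small   [F → S push]
fish fish S push small push small ⇒ fish fish F small push small push small   [S → F small]
fish fish F small push small push small ⇒ fish fish S push small push small push small   [F → S push]
fish fish S push small push small push small ⇒ fish fish small push small push small push small   [S → small]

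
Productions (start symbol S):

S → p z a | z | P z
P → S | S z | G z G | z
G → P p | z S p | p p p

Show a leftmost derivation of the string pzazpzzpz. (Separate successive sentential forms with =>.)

S => Pz => GzGz => PpzGz => SzpzGz => pzazpzGz => pzazpzPpz => pzazpzSpz => pzazpzzpz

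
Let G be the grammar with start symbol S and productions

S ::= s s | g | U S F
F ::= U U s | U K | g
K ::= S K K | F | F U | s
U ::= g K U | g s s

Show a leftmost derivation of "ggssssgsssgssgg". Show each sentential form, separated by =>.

S => USF => gKUSF => gFUSF => gUKUSF => ggKUKUSF => ggSKKUKUSF => ggssKKUKUSF => ggsssKUKUSF => ggssssUKUSF => ggssssgssKUSF => ggssssgsssUSF => ggssssgsssgssSF => ggssssgsssgssgF => ggssssgsssgssgg

S => USF   [S ::= U S F]
USF => gKUSF   [U ::= g K U]
gKUSF => gFUSF   [K ::= F]
gFUSF => gUKUSF   [F ::= U K]
gUKUSF => ggKUKUSF   [U ::= g K U]
ggKUKUSF => ggSKKUKUSF   [K ::= S K K]
ggSKKUKUSF => ggssKKUKUSF   [S ::= s s]
ggssKKUKUSF => ggsssKUKUSF   [K ::= s]
ggsssKUKUSF => ggssssUKUSF   [K ::= s]
ggssssUKUSF => ggssssgssKUSF   [U ::= g s s]
ggssssgssKUSF => ggssssgsssUSF   [K ::= s]
ggssssgsssUSF => ggssssgsssgssSF   [U ::= g s s]
ggssssgsssgssSF => ggssssgsssgssgF   [S ::= g]
ggssssgsssgssgF => ggssssgsssgssgg   [F ::= g]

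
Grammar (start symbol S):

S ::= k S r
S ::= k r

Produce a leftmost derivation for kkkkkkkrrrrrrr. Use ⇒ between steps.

S ⇒ kSr   [S ::= k S r]
kSr ⇒ kkSrr   [S ::= k S r]
kkSrr ⇒ kkkSrrr   [S ::= k S r]
kkkSrrr ⇒ kkkkSrrrr   [S ::= k S r]
kkkkSrrrr ⇒ kkkkkSrrrrr   [S ::= k S r]
kkkkkSrrrrr ⇒ kkkkkkSrrrrrr   [S ::= k S r]
kkkkkkSrrrrrr ⇒ kkkkkkkrrrrrrr   [S ::= k r]

S ⇒ kSr ⇒ kkSrr ⇒ kkkSrrr ⇒ kkkkSrrrr ⇒ kkkkkSrrrrr ⇒ kkkkkkSrrrrrr ⇒ kkkkkkkrrrrrrr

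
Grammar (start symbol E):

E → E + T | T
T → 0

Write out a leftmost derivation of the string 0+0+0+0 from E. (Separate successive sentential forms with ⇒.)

E ⇒ E+T ⇒ E+T+T ⇒ E+T+T+T ⇒ T+T+T+T ⇒ 0+T+T+T ⇒ 0+0+T+T ⇒ 0+0+0+T ⇒ 0+0+0+0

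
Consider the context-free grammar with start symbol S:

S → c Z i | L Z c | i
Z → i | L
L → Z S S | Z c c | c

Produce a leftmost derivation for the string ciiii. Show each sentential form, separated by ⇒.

S⇒cZi⇒cLi⇒cZSSi⇒ciSSi⇒ciiSi⇒ciiii

S ⇒ cZi   [S → c Z i]
cZi ⇒ cLi   [Z → L]
cLi ⇒ cZSSi   [L → Z S S]
cZSSi ⇒ ciSSi   [Z → i]
ciSSi ⇒ ciiSi   [S → i]
ciiSi ⇒ ciiii   [S → i]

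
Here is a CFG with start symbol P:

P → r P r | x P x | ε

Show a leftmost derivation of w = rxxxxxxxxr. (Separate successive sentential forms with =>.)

P => rPr => rxPxr => rxxPxxr => rxxxPxxxr => rxxxxPxxxxr => rxxxxxxxxr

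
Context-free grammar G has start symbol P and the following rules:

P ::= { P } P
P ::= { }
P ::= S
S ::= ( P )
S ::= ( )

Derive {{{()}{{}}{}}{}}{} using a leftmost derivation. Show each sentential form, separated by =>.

P => {P}P => {{P}P}P => {{{P}P}P}P => {{{S}P}P}P => {{{()}P}P}P => {{{()}{P}P}P}P => {{{()}{{}}P}P}P => {{{()}{{}}{}}P}P => {{{()}{{}}{}}{}}P => {{{()}{{}}{}}{}}{}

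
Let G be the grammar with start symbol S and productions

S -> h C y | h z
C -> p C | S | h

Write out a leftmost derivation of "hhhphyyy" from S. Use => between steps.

S => hCy   [S -> h C y]
hCy => hSy   [C -> S]
hSy => hhCyy   [S -> h C y]
hhCyy => hhSyy   [C -> S]
hhSyy => hhhCyyy   [S -> h C y]
hhhCyyy => hhhpCyyy   [C -> p C]
hhhpCyyy => hhhphyyy   [C -> h]

S => hCy => hSy => hhCyy => hhSyy => hhhCyyy => hhhpCyyy => hhhphyyy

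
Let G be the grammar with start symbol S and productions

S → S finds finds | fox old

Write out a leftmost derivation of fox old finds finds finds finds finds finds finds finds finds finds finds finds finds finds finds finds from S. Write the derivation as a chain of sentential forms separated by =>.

S => S finds finds => S finds finds finds finds => S finds finds finds finds finds finds => S finds finds finds finds finds finds finds finds => S finds finds finds finds finds finds finds finds finds finds => S finds finds finds finds finds finds finds finds finds finds finds finds => S finds finds finds finds finds finds finds finds finds finds finds finds finds finds => S finds finds finds finds finds finds finds finds finds finds finds finds finds finds finds finds => fox old finds finds finds finds finds finds finds finds finds finds finds finds finds finds finds finds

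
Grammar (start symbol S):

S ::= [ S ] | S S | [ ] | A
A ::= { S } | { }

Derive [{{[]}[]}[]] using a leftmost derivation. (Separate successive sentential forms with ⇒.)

S⇒[S]⇒[SS]⇒[AS]⇒[{S}S]⇒[{SS}S]⇒[{AS}S]⇒[{{S}S}S]⇒[{{[]}S}S]⇒[{{[]}[]}S]⇒[{{[]}[]}[]]

S ⇒ [S]   [S ::= [ S ]]
[S] ⇒ [SS]   [S ::= S S]
[SS] ⇒ [AS]   [S ::= A]
[AS] ⇒ [{S}S]   [A ::= { S }]
[{S}S] ⇒ [{SS}S]   [S ::= S S]
[{SS}S] ⇒ [{AS}S]   [S ::= A]
[{AS}S] ⇒ [{{S}S}S]   [A ::= { S }]
[{{S}S}S] ⇒ [{{[]}S}S]   [S ::= [ ]]
[{{[]}S}S] ⇒ [{{[]}[]}S]   [S ::= [ ]]
[{{[]}[]}S] ⇒ [{{[]}[]}[]]   [S ::= [ ]]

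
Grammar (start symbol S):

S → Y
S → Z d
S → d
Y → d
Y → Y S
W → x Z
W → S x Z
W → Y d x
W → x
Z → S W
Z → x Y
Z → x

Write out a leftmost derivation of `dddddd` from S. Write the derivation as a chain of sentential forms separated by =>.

S => Y => YS => YSS => YSSS => YSSSS => YSSSSS => dSSSSS => ddSSSS => dddSSS => ddddSS => dddddS => dddddd

S => Y   [S → Y]
Y => YS   [Y → Y S]
YS => YSS   [Y → Y S]
YSS => YSSS   [Y → Y S]
YSSS => YSSSS   [Y → Y S]
YSSSS => YSSSSS   [Y → Y S]
YSSSSS => dSSSSS   [Y → d]
dSSSSS => ddSSSS   [S → d]
ddSSSS => dddSSS   [S → d]
dddSSS => ddddSS   [S → d]
ddddSS => dddddS   [S → d]
dddddS => dddddd   [S → d]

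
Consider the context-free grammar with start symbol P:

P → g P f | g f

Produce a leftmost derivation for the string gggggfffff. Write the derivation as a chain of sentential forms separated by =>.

P=>gPf=>ggPff=>gggPfff=>ggggPffff=>gggggfffff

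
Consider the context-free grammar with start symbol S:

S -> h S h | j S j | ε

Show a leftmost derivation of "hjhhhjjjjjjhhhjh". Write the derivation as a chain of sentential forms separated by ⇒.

S⇒hSh⇒hjSjh⇒hjhShjh⇒hjhhShhjh⇒hjhhhShhhjh⇒hjhhhjSjhhhjh⇒hjhhhjjSjjhhhjh⇒hjhhhjjjSjjjhhhjh⇒hjhhhjjjjjjhhhjh

S ⇒ hSh   [S -> h S h]
hSh ⇒ hjSjh   [S -> j S j]
hjSjh ⇒ hjhShjh   [S -> h S h]
hjhShjh ⇒ hjhhShhjh   [S -> h S h]
hjhhShhjh ⇒ hjhhhShhhjh   [S -> h S h]
hjhhhShhhjh ⇒ hjhhhjSjhhhjh   [S -> j S j]
hjhhhjSjhhhjh ⇒ hjhhhjjSjjhhhjh   [S -> j S j]
hjhhhjjSjjhhhjh ⇒ hjhhhjjjSjjjhhhjh   [S -> j S j]
hjhhhjjjSjjjhhhjh ⇒ hjhhhjjjjjjhhhjh   [S -> ε]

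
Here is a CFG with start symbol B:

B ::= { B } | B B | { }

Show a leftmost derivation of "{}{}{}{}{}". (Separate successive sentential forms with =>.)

B => BB   [B ::= B B]
BB => BBB   [B ::= B B]
BBB => BBBB   [B ::= B B]
BBBB => BBBBB   [B ::= B B]
BBBBB => {}BBBB   [B ::= { }]
{}BBBB => {}{}BBB   [B ::= { }]
{}{}BBB => {}{}{}BB   [B ::= { }]
{}{}{}BB => {}{}{}{}B   [B ::= { }]
{}{}{}{}B => {}{}{}{}{}   [B ::= { }]

B => BB => BBB => BBBB => BBBBB => {}BBBB => {}{}BBB => {}{}{}BB => {}{}{}{}B => {}{}{}{}{}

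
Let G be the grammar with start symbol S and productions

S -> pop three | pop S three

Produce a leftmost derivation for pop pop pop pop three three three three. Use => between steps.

S => pop S three => pop pop S three three => pop pop pop S three three three => pop pop pop pop three three three three

S => pop S three   [S -> pop S three]
pop S three => pop pop S three three   [S -> pop S three]
pop pop S three three => pop pop pop S three three three   [S -> pop S three]
pop pop pop S three three three => pop pop pop pop three three three three   [S -> pop three]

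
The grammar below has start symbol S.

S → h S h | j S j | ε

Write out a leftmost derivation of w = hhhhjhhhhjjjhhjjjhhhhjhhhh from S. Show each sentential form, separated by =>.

S=>hSh=>hhShh=>hhhShhh=>hhhhShhhh=>hhhhjSjhhhh=>hhhhjhShjhhhh=>hhhhjhhShhjhhhh=>hhhhjhhhShhhjhhhh=>hhhhjhhhhShhhhjhhhh=>hhhhjhhhhjSjhhhhjhhhh=>hhhhjhhhhjjSjjhhhhjhhhh=>hhhhjhhhhjjjSjjjhhhhjhhhh=>hhhhjhhhhjjjhShjjjhhhhjhhhh=>hhhhjhhhhjjjhhjjjhhhhjhhhh

S => hSh   [S → h S h]
hSh => hhShh   [S → h S h]
hhShh => hhhShhh   [S → h S h]
hhhShhh => hhhhShhhh   [S → h S h]
hhhhShhhh => hhhhjSjhhhh   [S → j S j]
hhhhjSjhhhh => hhhhjhShjhhhh   [S → h S h]
hhhhjhShjhhhh => hhhhjhhShhjhhhh   [S → h S h]
hhhhjhhShhjhhhh => hhhhjhhhShhhjhhhh   [S → h S h]
hhhhjhhhShhhjhhhh => hhhhjhhhhShhhhjhhhh   [S → h S h]
hhhhjhhhhShhhhjhhhh => hhhhjhhhhjSjhhhhjhhhh   [S → j S j]
hhhhjhhhhjSjhhhhjhhhh => hhhhjhhhhjjSjjhhhhjhhhh   [S → j S j]
hhhhjhhhhjjSjjhhhhjhhhh => hhhhjhhhhjjjSjjjhhhhjhhhh   [S → j S j]
hhhhjhhhhjjjSjjjhhhhjhhhh => hhhhjhhhhjjjhShjjjhhhhjhhhh   [S → h S h]
hhhhjhhhhjjjhShjjjhhhhjhhhh => hhhhjhhhhjjjhhjjjhhhhjhhhh   [S → ε]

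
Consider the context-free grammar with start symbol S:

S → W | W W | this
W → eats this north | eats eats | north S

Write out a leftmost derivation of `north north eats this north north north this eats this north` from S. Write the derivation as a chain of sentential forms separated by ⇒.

S ⇒ W W ⇒ north S W ⇒ north W W ⇒ north north S W ⇒ north north W W ⇒ north north eats this north W ⇒ north north eats this north north S ⇒ north north eats this north north W W ⇒ north north eats this north north north S W ⇒ north north eats this north north north this W ⇒ north north eats this north north north this eats this north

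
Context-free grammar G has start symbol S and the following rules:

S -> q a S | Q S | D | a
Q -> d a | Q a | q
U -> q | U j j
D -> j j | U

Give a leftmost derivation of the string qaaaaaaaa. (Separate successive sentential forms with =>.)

S => QS   [S -> Q S]
QS => QaS   [Q -> Q a]
QaS => QaaS   [Q -> Q a]
QaaS => QaaaS   [Q -> Q a]
QaaaS => QaaaaS   [Q -> Q a]
QaaaaS => QaaaaaS   [Q -> Q a]
QaaaaaS => QaaaaaaS   [Q -> Q a]
QaaaaaaS => QaaaaaaaS   [Q -> Q a]
QaaaaaaaS => qaaaaaaaS   [Q -> q]
qaaaaaaaS => qaaaaaaaa   [S -> a]

S => QS => QaS => QaaS => QaaaS => QaaaaS => QaaaaaS => QaaaaaaS => QaaaaaaaS => qaaaaaaaS => qaaaaaaaa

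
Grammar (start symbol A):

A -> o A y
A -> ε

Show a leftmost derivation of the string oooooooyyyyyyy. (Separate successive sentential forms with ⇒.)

A ⇒ oAy   [A -> o A y]
oAy ⇒ ooAyy   [A -> o A y]
ooAyy ⇒ oooAyyy   [A -> o A y]
oooAyyy ⇒ ooooAyyyy   [A -> o A y]
ooooAyyyy ⇒ oooooAyyyyy   [A -> o A y]
oooooAyyyyy ⇒ ooooooAyyyyyy   [A -> o A y]
ooooooAyyyyyy ⇒ oooooooAyyyyyyy   [A -> o A y]
oooooooAyyyyyyy ⇒ oooooooyyyyyyy   [A -> ε]

A ⇒ oAy ⇒ ooAyy ⇒ oooAyyy ⇒ ooooAyyyy ⇒ oooooAyyyyy ⇒ ooooooAyyyyyy ⇒ oooooooAyyyyyyy ⇒ oooooooyyyyyyy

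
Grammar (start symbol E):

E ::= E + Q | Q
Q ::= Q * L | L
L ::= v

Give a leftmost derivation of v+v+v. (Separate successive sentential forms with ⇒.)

E⇒E+Q⇒E+Q+Q⇒Q+Q+Q⇒L+Q+Q⇒v+Q+Q⇒v+L+Q⇒v+v+Q⇒v+v+L⇒v+v+v

E ⇒ E+Q   [E ::= E + Q]
E+Q ⇒ E+Q+Q   [E ::= E + Q]
E+Q+Q ⇒ Q+Q+Q   [E ::= Q]
Q+Q+Q ⇒ L+Q+Q   [Q ::= L]
L+Q+Q ⇒ v+Q+Q   [L ::= v]
v+Q+Q ⇒ v+L+Q   [Q ::= L]
v+L+Q ⇒ v+v+Q   [L ::= v]
v+v+Q ⇒ v+v+L   [Q ::= L]
v+v+L ⇒ v+v+v   [L ::= v]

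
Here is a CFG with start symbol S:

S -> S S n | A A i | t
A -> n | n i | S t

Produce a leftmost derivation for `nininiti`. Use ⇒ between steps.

S⇒AAi⇒niAi⇒niSti⇒niAAiti⇒niniAiti⇒nininiti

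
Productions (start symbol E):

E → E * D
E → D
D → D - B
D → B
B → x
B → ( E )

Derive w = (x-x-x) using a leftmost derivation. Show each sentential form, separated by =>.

E=>D=>B=>(E)=>(D)=>(D-B)=>(D-B-B)=>(B-B-B)=>(x-B-B)=>(x-x-B)=>(x-x-x)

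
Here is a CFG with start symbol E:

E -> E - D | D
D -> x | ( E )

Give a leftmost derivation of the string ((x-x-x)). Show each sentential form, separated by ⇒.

E ⇒ D   [E -> D]
D ⇒ (E)   [D -> ( E )]
(E) ⇒ (D)   [E -> D]
(D) ⇒ ((E))   [D -> ( E )]
((E)) ⇒ ((E-D))   [E -> E - D]
((E-D)) ⇒ ((E-D-D))   [E -> E - D]
((E-D-D)) ⇒ ((D-D-D))   [E -> D]
((D-D-D)) ⇒ ((x-D-D))   [D -> x]
((x-D-D)) ⇒ ((x-x-D))   [D -> x]
((x-x-D)) ⇒ ((x-x-x))   [D -> x]

E ⇒ D ⇒ (E) ⇒ (D) ⇒ ((E)) ⇒ ((E-D)) ⇒ ((E-D-D)) ⇒ ((D-D-D)) ⇒ ((x-D-D)) ⇒ ((x-x-D)) ⇒ ((x-x-x))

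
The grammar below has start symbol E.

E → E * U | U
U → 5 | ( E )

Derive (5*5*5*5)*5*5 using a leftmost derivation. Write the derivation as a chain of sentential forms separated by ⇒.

E ⇒ E*U ⇒ E*U*U ⇒ U*U*U ⇒ (E)*U*U ⇒ (E*U)*U*U ⇒ (E*U*U)*U*U ⇒ (E*U*U*U)*U*U ⇒ (U*U*U*U)*U*U ⇒ (5*U*U*U)*U*U ⇒ (5*5*U*U)*U*U ⇒ (5*5*5*U)*U*U ⇒ (5*5*5*5)*U*U ⇒ (5*5*5*5)*5*U ⇒ (5*5*5*5)*5*5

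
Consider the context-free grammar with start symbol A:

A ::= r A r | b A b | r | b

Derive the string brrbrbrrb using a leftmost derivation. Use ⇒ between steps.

A ⇒ bAb ⇒ brArb ⇒ brrArrb ⇒ brrbAbrrb ⇒ brrbrbrrb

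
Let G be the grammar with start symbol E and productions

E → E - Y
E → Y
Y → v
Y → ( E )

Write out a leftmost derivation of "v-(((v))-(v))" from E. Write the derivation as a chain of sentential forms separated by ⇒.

E ⇒ E-Y   [E → E - Y]
E-Y ⇒ Y-Y   [E → Y]
Y-Y ⇒ v-Y   [Y → v]
v-Y ⇒ v-(E)   [Y → ( E )]
v-(E) ⇒ v-(E-Y)   [E → E - Y]
v-(E-Y) ⇒ v-(Y-Y)   [E → Y]
v-(Y-Y) ⇒ v-((E)-Y)   [Y → ( E )]
v-((E)-Y) ⇒ v-((Y)-Y)   [E → Y]
v-((Y)-Y) ⇒ v-(((E))-Y)   [Y → ( E )]
v-(((E))-Y) ⇒ v-(((Y))-Y)   [E → Y]
v-(((Y))-Y) ⇒ v-(((v))-Y)   [Y → v]
v-(((v))-Y) ⇒ v-(((v))-(E))   [Y → ( E )]
v-(((v))-(E)) ⇒ v-(((v))-(Y))   [E → Y]
v-(((v))-(Y)) ⇒ v-(((v))-(v))   [Y → v]

E ⇒ E-Y ⇒ Y-Y ⇒ v-Y ⇒ v-(E) ⇒ v-(E-Y) ⇒ v-(Y-Y) ⇒ v-((E)-Y) ⇒ v-((Y)-Y) ⇒ v-(((E))-Y) ⇒ v-(((Y))-Y) ⇒ v-(((v))-Y) ⇒ v-(((v))-(E)) ⇒ v-(((v))-(Y)) ⇒ v-(((v))-(v))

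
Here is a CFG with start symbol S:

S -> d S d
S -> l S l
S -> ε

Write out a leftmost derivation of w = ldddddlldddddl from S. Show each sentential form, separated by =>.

S => lSl   [S -> l S l]
lSl => ldSdl   [S -> d S d]
ldSdl => lddSddl   [S -> d S d]
lddSddl => ldddSdddl   [S -> d S d]
ldddSdddl => lddddSddddl   [S -> d S d]
lddddSddddl => ldddddSdddddl   [S -> d S d]
ldddddSdddddl => ldddddlSldddddl   [S -> l S l]
ldddddlSldddddl => ldddddlldddddl   [S -> ε]

S=>lSl=>ldSdl=>lddSddl=>ldddSdddl=>lddddSddddl=>ldddddSdddddl=>ldddddlSldddddl=>ldddddlldddddl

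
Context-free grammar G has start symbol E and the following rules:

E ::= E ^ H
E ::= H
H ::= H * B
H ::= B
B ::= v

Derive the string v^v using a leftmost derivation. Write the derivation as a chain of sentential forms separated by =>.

E => E^H => H^H => B^H => v^H => v^B => v^v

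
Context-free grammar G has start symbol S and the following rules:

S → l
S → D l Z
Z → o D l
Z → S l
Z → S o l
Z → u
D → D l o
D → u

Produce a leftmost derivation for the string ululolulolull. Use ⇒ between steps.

S ⇒ DlZ ⇒ ulZ ⇒ ulSl ⇒ ulDlZl ⇒ ulDlolZl ⇒ ululolZl ⇒ ululolSll ⇒ ululolDlZll ⇒ ululolDlolZll ⇒ ululolulolZll ⇒ ululolulolull

S ⇒ DlZ   [S → D l Z]
DlZ ⇒ ulZ   [D → u]
ulZ ⇒ ulSl   [Z → S l]
ulSl ⇒ ulDlZl   [S → D l Z]
ulDlZl ⇒ ulDlolZl   [D → D l o]
ulDlolZl ⇒ ululolZl   [D → u]
ululolZl ⇒ ululolSll   [Z → S l]
ululolSll ⇒ ululolDlZll   [S → D l Z]
ululolDlZll ⇒ ululolDlolZll   [D → D l o]
ululolDlolZll ⇒ ululolulolZll   [D → u]
ululolulolZll ⇒ ululolulolull   [Z → u]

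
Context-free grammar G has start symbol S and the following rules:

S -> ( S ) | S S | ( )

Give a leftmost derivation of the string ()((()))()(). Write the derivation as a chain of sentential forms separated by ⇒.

S ⇒ SS ⇒ SSS ⇒ SSSS ⇒ ()SSS ⇒ ()(S)SS ⇒ ()((S))SS ⇒ ()((()))SS ⇒ ()((()))()S ⇒ ()((()))()()

S ⇒ SS   [S -> S S]
SS ⇒ SSS   [S -> S S]
SSS ⇒ SSSS   [S -> S S]
SSSS ⇒ ()SSS   [S -> ( )]
()SSS ⇒ ()(S)SS   [S -> ( S )]
()(S)SS ⇒ ()((S))SS   [S -> ( S )]
()((S))SS ⇒ ()((()))SS   [S -> ( )]
()((()))SS ⇒ ()((()))()S   [S -> ( )]
()((()))()S ⇒ ()((()))()()   [S -> ( )]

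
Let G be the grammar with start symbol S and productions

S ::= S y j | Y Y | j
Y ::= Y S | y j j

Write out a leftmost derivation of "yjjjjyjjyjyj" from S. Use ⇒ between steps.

S ⇒ Syj   [S ::= S y j]
Syj ⇒ Syjyj   [S ::= S y j]
Syjyj ⇒ YYyjyj   [S ::= Y Y]
YYyjyj ⇒ YSYyjyj   [Y ::= Y S]
YSYyjyj ⇒ YSSYyjyj   [Y ::= Y S]
YSSYyjyj ⇒ yjjSSYyjyj   [Y ::= y j j]
yjjSSYyjyj ⇒ yjjjSYyjyj   [S ::= j]
yjjjSYyjyj ⇒ yjjjjYyjyj   [S ::= j]
yjjjjYyjyj ⇒ yjjjjyjjyjyj   [Y ::= y j j]

S⇒Syj⇒Syjyj⇒YYyjyj⇒YSYyjyj⇒YSSYyjyj⇒yjjSSYyjyj⇒yjjjSYyjyj⇒yjjjjYyjyj⇒yjjjjyjjyjyj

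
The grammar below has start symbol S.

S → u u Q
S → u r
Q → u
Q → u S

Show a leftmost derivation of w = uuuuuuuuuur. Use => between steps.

S => uuQ => uuuS => uuuuuQ => uuuuuuS => uuuuuuuuQ => uuuuuuuuuS => uuuuuuuuuur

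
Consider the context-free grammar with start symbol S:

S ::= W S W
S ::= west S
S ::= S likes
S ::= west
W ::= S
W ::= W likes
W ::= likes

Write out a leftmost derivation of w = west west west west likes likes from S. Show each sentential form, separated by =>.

S => west S => west west S => west west west S => west west west S likes => west west west S likes likes => west west west west likes likes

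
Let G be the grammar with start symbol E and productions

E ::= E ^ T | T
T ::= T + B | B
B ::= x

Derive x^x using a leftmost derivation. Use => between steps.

E => E^T   [E ::= E ^ T]
E^T => T^T   [E ::= T]
T^T => B^T   [T ::= B]
B^T => x^T   [B ::= x]
x^T => x^B   [T ::= B]
x^B => x^x   [B ::= x]

E => E^T => T^T => B^T => x^T => x^B => x^x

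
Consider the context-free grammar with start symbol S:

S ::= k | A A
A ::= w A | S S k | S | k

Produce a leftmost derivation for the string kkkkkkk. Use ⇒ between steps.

S ⇒ AA ⇒ SSkA ⇒ AASkA ⇒ SSkASkA ⇒ kSkASkA ⇒ kkkASkA ⇒ kkkkSkA ⇒ kkkkkkA ⇒ kkkkkkk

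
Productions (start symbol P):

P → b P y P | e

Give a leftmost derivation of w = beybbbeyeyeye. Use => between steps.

P => bPyP => beyP => beybPyP => beybbPyPyP => beybbbPyPyPyP => beybbbeyPyPyP => beybbbeyeyPyP => beybbbeyeyeyP => beybbbeyeyeye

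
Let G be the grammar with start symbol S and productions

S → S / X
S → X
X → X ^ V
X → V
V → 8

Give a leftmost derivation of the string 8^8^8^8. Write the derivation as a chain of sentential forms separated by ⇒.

S ⇒ X ⇒ X^V ⇒ X^V^V ⇒ X^V^V^V ⇒ V^V^V^V ⇒ 8^V^V^V ⇒ 8^8^V^V ⇒ 8^8^8^V ⇒ 8^8^8^8

S ⇒ X   [S → X]
X ⇒ X^V   [X → X ^ V]
X^V ⇒ X^V^V   [X → X ^ V]
X^V^V ⇒ X^V^V^V   [X → X ^ V]
X^V^V^V ⇒ V^V^V^V   [X → V]
V^V^V^V ⇒ 8^V^V^V   [V → 8]
8^V^V^V ⇒ 8^8^V^V   [V → 8]
8^8^V^V ⇒ 8^8^8^V   [V → 8]
8^8^8^V ⇒ 8^8^8^8   [V → 8]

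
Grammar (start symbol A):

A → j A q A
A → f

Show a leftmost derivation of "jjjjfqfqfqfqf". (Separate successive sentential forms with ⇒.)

A ⇒ jAqA ⇒ jjAqAqA ⇒ jjjAqAqAqA ⇒ jjjjAqAqAqAqA ⇒ jjjjfqAqAqAqA ⇒ jjjjfqfqAqAqA ⇒ jjjjfqfqfqAqA ⇒ jjjjfqfqfqfqA ⇒ jjjjfqfqfqfqf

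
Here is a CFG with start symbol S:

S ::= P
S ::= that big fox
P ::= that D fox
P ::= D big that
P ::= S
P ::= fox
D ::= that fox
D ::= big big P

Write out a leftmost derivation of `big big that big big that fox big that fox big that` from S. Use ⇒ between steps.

S ⇒ P ⇒ D big that ⇒ big big P big that ⇒ big big that D fox big that ⇒ big big that big big P fox big that ⇒ big big that big big D big that fox big that ⇒ big big that big big that fox big that fox big that

S ⇒ P   [S ::= P]
P ⇒ D big that   [P ::= D big that]
D big that ⇒ big big P big that   [D ::= big big P]
big big P big that ⇒ big big that D fox big that   [P ::= that D fox]
big big that D fox big that ⇒ big big that big big P fox big that   [D ::= big big P]
big big that big big P fox big that ⇒ big big that big big D big that fox big that   [P ::= D big that]
big big that big big D big that fox big that ⇒ big big that big big that fox big that fox big that   [D ::= that fox]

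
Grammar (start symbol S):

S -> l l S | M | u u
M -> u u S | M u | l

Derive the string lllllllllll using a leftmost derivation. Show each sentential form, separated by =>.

S => llS => llllS => llllllS => llllllllS => llllllllllS => llllllllllM => lllllllllll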